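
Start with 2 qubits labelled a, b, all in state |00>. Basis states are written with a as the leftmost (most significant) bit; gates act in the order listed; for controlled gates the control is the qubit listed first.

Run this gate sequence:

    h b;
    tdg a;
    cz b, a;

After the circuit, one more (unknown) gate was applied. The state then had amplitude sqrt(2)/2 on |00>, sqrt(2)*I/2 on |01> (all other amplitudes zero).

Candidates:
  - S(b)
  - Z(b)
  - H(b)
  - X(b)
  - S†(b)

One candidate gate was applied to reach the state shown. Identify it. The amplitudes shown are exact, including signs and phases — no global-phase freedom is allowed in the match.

The applied gate was S(b).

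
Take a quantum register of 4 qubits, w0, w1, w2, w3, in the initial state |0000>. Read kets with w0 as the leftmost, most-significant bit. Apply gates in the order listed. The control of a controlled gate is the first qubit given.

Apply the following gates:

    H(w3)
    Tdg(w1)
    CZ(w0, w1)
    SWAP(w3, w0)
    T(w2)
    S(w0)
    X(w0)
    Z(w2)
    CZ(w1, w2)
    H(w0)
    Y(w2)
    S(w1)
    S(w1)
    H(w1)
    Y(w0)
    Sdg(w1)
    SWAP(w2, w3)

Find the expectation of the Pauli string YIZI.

In the final state, YIZI has expectation 1.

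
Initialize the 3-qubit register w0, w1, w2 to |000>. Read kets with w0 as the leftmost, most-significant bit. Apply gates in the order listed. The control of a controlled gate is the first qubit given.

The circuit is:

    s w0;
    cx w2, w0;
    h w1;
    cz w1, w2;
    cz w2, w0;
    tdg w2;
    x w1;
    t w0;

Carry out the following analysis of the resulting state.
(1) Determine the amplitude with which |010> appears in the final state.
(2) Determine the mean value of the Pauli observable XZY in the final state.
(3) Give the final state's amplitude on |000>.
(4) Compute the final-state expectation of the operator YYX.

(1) The amplitude on |010> is sqrt(2)/2.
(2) In the final state, XZY has expectation 0.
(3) |000> carries amplitude sqrt(2)/2 in the final state.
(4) The expectation value of YYX is 0.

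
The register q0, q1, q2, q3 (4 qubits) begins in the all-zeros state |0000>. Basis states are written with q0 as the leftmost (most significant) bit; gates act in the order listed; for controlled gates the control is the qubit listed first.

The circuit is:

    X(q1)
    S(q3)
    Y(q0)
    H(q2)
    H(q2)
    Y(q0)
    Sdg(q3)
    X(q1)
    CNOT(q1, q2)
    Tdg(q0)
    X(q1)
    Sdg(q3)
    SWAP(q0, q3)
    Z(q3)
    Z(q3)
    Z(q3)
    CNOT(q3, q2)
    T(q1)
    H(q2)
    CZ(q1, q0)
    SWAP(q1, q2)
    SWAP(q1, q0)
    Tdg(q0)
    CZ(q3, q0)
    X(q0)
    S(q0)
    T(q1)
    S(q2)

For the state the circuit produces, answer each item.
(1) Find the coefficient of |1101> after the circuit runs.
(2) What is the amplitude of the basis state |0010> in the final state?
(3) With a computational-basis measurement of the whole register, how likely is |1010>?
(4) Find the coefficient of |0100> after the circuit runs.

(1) |1101> carries amplitude 0 in the final state.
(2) |0010> carries amplitude sqrt(2)*I/2 in the final state.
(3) Outcome |1010> occurs with probability 1/2.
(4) The final state's coefficient on |0100> equals 0.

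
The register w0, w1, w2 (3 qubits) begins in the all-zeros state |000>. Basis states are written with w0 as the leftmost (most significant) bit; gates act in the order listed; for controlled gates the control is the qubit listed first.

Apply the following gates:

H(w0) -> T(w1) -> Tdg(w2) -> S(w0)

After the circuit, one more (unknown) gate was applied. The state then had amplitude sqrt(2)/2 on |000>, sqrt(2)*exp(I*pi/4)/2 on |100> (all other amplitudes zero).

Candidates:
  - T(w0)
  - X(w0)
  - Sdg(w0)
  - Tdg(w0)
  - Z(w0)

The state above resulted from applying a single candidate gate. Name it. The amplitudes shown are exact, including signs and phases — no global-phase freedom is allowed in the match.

It was Tdg(w0) that produced the state shown.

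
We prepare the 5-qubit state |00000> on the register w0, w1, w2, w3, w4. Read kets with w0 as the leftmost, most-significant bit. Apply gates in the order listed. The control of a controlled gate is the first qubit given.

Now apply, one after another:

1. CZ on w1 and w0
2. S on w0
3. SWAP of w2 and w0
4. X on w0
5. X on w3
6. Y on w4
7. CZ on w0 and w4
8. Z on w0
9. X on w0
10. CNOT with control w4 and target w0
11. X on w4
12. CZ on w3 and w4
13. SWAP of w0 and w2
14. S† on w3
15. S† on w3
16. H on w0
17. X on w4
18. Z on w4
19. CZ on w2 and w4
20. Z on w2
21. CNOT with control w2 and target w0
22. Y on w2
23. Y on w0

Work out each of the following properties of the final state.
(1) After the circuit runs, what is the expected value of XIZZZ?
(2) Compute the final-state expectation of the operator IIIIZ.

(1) The observable XIZZZ averages to -1.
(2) In the final state, IIIIZ has expectation -1.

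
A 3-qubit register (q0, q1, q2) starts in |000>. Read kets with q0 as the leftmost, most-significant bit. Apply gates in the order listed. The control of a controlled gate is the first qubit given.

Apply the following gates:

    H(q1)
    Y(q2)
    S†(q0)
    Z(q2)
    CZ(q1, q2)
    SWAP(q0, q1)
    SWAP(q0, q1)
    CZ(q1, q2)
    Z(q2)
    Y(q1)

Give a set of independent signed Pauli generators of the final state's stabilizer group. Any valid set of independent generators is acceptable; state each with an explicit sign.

One valid set of independent stabilizer generators is -IXI, +ZII, -IIZ (any independent generating set of the same group is equally correct).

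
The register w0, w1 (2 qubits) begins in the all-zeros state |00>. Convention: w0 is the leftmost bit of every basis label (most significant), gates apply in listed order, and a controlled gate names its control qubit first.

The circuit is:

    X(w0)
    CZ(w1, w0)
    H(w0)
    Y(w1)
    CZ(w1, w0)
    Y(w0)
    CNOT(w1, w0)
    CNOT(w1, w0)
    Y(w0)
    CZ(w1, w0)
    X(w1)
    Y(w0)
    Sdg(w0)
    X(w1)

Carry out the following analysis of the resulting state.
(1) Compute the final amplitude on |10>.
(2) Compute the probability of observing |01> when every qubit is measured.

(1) |10> carries amplitude 0 in the final state. Key observation: gates 5-10 undo each other exactly, leaving only the rest of the circuit to track.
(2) Outcome |01> occurs with probability 1/2.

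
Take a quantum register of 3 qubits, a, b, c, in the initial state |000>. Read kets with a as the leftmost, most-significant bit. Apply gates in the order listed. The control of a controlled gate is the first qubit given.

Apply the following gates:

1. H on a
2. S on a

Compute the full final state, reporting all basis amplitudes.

The resulting statevector has amplitude sqrt(2)/2 on |000>, sqrt(2)*I/2 on |100>, and 0 on every other basis state.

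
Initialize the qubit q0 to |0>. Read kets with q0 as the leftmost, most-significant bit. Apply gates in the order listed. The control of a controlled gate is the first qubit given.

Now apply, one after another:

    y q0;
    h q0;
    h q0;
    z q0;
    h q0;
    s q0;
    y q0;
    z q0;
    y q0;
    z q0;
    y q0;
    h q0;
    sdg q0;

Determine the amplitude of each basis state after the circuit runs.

After the circuit, the state carries amplitude -1/2 - I/2 on |0>, -1/2 - I/2 on |1>.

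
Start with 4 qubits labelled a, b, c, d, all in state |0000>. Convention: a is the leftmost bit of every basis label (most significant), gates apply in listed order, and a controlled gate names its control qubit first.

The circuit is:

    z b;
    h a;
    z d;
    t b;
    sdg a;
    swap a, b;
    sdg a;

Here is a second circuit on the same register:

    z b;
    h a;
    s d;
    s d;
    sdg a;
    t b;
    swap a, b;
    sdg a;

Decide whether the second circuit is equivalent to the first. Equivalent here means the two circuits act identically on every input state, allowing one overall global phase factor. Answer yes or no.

Yes — the two circuits implement the same unitary up to a global phase.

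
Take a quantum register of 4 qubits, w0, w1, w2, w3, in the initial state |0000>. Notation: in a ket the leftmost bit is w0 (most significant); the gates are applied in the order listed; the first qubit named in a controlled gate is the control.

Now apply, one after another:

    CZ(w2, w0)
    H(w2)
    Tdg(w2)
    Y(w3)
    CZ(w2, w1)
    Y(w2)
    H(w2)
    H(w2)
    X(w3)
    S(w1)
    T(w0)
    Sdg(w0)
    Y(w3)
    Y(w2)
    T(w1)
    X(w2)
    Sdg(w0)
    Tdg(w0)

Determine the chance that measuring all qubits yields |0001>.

Outcome |0001> occurs with probability 1/2. Key observation: steps 7-8 multiply out to the identity, so the circuit reduces to the remaining gates.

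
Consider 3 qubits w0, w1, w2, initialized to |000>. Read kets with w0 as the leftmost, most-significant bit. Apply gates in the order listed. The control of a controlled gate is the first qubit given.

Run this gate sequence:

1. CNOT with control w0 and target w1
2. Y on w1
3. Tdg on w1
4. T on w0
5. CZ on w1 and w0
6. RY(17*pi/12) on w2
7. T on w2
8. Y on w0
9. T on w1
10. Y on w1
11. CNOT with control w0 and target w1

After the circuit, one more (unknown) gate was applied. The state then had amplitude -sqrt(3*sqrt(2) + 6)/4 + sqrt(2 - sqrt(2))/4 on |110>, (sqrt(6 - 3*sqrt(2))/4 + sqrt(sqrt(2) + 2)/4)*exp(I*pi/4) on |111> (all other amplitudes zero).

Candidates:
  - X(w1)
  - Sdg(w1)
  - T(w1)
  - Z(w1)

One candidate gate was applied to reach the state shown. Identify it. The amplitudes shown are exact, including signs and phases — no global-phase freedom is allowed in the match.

The applied gate was Sdg(w1).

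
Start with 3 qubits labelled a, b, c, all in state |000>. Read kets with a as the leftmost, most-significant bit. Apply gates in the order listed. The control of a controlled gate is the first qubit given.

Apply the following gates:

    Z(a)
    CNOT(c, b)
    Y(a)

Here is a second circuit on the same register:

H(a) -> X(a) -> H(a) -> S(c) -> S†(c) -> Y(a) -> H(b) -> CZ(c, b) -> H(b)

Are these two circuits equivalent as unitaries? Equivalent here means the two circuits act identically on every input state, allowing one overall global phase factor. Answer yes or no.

Yes — the two circuits implement the same unitary up to a global phase.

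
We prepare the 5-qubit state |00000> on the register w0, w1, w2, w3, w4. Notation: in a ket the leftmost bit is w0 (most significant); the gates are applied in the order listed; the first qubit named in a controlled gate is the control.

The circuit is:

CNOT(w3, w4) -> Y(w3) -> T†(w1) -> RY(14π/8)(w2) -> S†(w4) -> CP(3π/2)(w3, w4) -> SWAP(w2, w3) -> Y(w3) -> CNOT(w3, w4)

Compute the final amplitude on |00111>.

|00111> carries amplitude sqrt(sqrt(2) + 2)/2 in the final state.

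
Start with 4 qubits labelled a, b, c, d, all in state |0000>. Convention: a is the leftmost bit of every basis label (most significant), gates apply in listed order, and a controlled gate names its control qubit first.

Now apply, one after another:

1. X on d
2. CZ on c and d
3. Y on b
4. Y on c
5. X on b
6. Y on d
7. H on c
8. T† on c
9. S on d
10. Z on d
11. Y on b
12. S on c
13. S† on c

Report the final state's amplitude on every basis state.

The final amplitudes are -sqrt(2)/2 on |0100>, -sqrt(2)*exp(3*I*pi/4)/2 on |0110>, and 0 on every other basis state.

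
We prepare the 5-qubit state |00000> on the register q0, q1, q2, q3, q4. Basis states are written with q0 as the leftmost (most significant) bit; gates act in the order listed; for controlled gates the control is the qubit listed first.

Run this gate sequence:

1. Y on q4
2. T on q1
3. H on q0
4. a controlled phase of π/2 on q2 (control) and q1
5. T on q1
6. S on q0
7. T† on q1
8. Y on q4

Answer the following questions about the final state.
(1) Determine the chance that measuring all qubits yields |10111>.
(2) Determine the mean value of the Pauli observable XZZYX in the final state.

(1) A full measurement returns |10111> with probability 0.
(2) In the final state, XZZYX has expectation 0.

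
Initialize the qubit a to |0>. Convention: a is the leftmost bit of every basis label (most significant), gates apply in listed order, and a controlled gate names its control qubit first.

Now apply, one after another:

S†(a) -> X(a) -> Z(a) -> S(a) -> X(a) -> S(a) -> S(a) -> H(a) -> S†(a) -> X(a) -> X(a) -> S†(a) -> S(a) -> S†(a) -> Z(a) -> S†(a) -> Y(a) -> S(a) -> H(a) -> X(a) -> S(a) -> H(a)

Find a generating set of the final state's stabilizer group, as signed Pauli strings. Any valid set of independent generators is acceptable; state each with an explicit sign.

The stabilizer group can be generated by -X, among other valid generating sets.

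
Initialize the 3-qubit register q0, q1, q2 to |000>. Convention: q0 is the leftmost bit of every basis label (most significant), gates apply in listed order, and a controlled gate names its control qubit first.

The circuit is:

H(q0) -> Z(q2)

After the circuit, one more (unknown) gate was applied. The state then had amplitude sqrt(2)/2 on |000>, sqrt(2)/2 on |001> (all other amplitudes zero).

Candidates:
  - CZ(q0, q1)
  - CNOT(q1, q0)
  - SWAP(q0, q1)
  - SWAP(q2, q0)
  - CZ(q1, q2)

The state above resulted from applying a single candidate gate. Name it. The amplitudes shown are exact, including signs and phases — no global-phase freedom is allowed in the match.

It was SWAP(q2, q0) that produced the state shown.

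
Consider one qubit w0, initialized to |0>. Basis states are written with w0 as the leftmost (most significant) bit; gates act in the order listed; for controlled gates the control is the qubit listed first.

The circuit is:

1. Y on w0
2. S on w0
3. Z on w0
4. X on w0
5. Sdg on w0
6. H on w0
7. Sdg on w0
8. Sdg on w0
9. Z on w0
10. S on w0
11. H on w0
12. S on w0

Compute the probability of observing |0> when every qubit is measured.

A full measurement returns |0> with probability 1/2.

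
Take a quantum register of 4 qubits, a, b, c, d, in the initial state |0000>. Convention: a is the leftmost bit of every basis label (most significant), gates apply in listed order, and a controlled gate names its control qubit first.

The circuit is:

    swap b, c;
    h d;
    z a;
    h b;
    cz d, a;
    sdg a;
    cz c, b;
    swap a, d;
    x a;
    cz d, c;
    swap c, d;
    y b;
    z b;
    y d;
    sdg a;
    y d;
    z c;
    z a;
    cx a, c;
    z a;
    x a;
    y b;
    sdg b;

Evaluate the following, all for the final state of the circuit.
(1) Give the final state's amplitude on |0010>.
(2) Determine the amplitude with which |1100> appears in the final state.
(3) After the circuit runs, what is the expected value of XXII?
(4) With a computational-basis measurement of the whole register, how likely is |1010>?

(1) The final state's coefficient on |0010> equals I/2.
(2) |1100> carries amplitude -I/2 in the final state.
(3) The expectation value of XXII is 0.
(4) The probability of measuring |1010> is 0.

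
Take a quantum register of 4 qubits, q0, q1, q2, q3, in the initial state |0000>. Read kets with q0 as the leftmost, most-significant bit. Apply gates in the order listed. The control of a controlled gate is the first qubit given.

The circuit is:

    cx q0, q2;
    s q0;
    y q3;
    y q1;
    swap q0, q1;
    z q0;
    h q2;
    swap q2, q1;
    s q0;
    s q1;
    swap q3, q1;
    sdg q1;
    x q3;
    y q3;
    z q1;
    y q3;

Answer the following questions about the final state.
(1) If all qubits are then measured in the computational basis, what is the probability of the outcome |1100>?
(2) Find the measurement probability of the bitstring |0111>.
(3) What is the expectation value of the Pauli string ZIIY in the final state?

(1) A full measurement returns |1100> with probability 1/2.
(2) Outcome |0111> occurs with probability 0.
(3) The observable ZIIY averages to 1.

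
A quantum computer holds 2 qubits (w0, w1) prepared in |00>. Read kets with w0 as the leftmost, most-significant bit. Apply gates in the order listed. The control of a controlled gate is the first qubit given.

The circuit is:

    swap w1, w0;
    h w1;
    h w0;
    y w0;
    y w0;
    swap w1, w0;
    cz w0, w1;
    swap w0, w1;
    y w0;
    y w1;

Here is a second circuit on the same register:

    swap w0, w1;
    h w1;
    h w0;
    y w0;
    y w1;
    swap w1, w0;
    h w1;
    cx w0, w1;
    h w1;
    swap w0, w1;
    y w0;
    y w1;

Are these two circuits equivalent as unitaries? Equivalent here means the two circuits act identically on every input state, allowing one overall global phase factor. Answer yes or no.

No, they are not equivalent — no single phase factor reconciles the two unitaries.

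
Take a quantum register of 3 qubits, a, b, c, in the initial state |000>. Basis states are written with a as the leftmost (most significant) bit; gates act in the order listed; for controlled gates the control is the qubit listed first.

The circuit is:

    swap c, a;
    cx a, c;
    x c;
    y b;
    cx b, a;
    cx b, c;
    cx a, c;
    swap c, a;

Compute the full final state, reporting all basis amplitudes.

The final amplitudes are I on |111>, and 0 on every other basis state.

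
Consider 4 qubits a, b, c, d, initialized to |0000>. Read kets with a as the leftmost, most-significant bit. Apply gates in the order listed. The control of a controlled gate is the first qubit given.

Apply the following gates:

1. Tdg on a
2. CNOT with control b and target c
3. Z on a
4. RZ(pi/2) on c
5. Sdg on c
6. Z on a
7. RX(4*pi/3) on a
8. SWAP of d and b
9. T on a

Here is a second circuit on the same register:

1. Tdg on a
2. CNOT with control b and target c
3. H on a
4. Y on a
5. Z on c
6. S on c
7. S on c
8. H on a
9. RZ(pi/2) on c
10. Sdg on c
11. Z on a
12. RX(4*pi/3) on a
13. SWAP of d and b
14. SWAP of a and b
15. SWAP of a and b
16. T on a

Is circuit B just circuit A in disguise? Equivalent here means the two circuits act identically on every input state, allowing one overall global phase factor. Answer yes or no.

No: there is an input state on which the two circuits produce genuinely different outputs (not merely differing by a phase).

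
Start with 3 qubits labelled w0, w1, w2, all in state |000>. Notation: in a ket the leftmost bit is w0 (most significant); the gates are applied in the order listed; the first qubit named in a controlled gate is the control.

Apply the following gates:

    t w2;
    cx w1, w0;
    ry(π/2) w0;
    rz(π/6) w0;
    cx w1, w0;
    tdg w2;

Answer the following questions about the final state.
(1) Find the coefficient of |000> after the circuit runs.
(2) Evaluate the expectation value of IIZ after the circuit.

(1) The final state's coefficient on |000> equals -sqrt(2)*exp(11*I*pi/12)/2.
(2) The observable IIZ averages to 1.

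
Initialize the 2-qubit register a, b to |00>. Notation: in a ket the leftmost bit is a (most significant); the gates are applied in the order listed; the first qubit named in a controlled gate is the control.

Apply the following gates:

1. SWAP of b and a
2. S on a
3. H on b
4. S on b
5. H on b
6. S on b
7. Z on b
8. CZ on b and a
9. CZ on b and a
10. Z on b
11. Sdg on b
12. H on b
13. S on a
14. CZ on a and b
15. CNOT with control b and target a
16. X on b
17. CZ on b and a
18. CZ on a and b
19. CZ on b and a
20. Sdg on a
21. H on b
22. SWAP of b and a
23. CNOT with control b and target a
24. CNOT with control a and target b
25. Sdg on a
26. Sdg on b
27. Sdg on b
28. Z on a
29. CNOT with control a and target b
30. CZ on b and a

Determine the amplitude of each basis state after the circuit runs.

The resulting statevector has amplitude 1/2 on |00>, -1/2 on |01>, I/2 on |10>, -I/2 on |11>. Key observation: gates 5-12 undo each other exactly, leaving only the rest of the circuit to track.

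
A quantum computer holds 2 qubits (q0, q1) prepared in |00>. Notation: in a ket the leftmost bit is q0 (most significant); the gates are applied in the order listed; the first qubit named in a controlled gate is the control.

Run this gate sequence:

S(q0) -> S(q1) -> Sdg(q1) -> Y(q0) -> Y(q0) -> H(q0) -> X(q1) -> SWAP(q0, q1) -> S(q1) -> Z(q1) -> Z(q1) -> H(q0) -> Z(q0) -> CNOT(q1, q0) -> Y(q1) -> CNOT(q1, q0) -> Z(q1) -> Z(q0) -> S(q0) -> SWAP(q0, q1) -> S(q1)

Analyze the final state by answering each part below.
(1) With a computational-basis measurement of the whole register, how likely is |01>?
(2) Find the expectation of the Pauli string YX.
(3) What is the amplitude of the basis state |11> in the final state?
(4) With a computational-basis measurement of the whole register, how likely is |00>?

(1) Outcome |01> occurs with probability 1/4.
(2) The expectation value of YX is -1.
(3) The final state's coefficient on |11> equals -I/2.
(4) Outcome |00> occurs with probability 1/4.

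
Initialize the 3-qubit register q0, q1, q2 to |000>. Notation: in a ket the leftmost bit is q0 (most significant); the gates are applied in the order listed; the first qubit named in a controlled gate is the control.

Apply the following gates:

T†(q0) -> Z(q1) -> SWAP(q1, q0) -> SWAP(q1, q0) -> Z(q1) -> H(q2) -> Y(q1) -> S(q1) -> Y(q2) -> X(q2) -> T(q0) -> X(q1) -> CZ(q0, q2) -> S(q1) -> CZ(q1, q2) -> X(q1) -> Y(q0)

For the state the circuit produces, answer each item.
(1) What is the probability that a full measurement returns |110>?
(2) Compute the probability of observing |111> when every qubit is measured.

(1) The probability of measuring |110> is 1/2. Key observation: the block from step 2 through step 5 cancels to the identity and can be dropped.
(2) A full measurement returns |111> with probability 1/2.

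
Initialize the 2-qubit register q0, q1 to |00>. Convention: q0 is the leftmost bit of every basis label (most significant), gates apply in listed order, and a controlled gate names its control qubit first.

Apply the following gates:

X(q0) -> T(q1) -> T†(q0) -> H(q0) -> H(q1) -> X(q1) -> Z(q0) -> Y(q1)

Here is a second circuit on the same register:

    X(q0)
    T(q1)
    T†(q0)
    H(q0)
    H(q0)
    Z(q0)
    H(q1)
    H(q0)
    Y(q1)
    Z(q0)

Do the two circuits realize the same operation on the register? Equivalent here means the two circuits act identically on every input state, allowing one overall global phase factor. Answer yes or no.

No, they are not equivalent — no single phase factor reconciles the two unitaries.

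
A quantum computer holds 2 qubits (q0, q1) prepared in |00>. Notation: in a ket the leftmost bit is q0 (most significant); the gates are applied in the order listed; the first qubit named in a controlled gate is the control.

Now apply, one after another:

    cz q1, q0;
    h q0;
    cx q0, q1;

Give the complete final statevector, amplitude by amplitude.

The final amplitudes are sqrt(2)/2 on |00>, 0 on |01>, 0 on |10>, sqrt(2)/2 on |11>.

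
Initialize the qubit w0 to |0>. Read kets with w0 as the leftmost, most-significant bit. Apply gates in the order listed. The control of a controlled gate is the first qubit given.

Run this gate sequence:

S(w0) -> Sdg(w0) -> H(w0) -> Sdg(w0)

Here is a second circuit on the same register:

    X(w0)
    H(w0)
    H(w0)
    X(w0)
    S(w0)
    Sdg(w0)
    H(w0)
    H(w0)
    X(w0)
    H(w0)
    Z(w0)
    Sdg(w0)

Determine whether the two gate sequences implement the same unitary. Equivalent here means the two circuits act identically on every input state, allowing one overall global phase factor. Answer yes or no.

Yes: on every input state the two circuits agree up to one overall phase factor.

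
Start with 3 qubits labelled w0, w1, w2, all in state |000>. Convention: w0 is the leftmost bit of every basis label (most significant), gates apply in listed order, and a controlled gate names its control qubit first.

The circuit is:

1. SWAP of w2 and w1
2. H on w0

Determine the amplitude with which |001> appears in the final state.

The amplitude on |001> is 0.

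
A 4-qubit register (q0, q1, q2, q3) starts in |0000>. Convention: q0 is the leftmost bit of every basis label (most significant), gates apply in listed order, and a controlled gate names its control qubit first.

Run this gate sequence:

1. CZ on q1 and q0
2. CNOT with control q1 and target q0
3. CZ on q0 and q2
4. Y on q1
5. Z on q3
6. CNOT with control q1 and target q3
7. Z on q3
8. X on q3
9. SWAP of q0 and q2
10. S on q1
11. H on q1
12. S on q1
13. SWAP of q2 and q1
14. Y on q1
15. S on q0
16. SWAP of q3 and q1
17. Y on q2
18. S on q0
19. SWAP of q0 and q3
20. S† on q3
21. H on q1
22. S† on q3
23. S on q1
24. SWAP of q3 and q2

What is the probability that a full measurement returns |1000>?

The probability of measuring |1000> is 1/4.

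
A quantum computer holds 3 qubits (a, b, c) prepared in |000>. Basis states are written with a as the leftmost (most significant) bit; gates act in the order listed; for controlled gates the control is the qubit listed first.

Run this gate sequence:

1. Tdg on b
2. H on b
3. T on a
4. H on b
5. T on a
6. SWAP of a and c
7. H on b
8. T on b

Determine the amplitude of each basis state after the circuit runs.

The resulting statevector has amplitude sqrt(2)/2 on |000>, sqrt(2)*exp(I*pi/4)/2 on |010>, and 0 on every other basis state.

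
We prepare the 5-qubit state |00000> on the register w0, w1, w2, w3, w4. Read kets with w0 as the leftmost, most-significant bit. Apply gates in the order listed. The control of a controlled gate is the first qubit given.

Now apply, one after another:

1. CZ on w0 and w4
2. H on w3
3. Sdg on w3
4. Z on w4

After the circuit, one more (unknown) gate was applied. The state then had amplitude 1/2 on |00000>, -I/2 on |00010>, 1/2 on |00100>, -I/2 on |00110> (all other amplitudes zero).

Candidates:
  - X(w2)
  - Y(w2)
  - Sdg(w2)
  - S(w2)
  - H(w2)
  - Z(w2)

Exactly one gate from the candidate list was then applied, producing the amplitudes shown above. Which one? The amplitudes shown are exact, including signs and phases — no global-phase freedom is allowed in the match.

The applied gate was H(w2).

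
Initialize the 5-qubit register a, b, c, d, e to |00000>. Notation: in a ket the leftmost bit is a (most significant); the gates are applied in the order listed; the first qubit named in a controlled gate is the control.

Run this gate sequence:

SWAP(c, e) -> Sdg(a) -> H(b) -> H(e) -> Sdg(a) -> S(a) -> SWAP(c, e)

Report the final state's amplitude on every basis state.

After the circuit, the state carries amplitude 1/2 on |00000>, 1/2 on |00100>, 1/2 on |01000>, 1/2 on |01100>, and 0 on every other basis state.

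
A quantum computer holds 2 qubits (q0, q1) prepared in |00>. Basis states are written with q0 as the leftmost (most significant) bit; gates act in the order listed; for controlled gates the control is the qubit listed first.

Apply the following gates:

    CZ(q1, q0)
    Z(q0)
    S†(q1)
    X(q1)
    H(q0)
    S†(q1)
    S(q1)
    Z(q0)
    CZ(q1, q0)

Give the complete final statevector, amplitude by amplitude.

The resulting statevector has amplitude 0 on |00>, sqrt(2)/2 on |01>, 0 on |10>, sqrt(2)/2 on |11>.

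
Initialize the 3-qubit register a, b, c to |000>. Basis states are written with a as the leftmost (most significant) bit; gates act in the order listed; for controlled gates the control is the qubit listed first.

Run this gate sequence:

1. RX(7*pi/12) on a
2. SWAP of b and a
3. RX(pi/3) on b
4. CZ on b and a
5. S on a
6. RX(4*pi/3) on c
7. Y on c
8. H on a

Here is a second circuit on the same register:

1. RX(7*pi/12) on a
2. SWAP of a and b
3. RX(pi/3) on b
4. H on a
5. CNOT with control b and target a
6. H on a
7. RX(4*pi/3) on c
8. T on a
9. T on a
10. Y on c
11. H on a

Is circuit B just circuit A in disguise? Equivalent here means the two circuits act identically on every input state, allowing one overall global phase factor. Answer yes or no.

Yes — the two circuits implement the same unitary up to a global phase.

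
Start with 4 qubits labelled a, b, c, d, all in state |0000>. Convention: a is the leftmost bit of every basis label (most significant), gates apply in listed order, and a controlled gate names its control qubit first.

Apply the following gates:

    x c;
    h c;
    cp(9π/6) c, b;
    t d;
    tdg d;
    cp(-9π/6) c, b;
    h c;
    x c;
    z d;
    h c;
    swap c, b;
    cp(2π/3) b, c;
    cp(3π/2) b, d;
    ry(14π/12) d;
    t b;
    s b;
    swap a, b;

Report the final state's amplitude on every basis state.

After the circuit, the state carries amplitude 1/4 - sqrt(3)/4 on |0000>, 1/4 + sqrt(3)/4 on |0001>, (1 - sqrt(3))*exp(3*I*pi/4)/4 on |1000>, (1 + sqrt(3))*exp(3*I*pi/4)/4 on |1001>, and 0 on every other basis state. Key observation: steps 1-8 multiply out to the identity, so the circuit reduces to the remaining gates.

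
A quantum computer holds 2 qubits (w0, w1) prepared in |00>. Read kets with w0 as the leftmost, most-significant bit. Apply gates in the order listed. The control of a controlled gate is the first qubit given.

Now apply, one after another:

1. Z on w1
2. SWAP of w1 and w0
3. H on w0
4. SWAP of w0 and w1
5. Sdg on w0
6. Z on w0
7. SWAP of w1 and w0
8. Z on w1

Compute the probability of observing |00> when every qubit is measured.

A full measurement returns |00> with probability 1/2.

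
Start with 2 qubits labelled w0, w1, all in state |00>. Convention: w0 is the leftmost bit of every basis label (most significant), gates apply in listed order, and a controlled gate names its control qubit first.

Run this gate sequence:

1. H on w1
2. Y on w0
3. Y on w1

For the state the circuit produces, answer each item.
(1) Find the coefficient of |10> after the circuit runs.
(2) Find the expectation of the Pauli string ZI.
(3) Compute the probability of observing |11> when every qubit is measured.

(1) The final state's coefficient on |10> equals sqrt(2)/2.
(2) The observable ZI averages to -1.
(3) Outcome |11> occurs with probability 1/2.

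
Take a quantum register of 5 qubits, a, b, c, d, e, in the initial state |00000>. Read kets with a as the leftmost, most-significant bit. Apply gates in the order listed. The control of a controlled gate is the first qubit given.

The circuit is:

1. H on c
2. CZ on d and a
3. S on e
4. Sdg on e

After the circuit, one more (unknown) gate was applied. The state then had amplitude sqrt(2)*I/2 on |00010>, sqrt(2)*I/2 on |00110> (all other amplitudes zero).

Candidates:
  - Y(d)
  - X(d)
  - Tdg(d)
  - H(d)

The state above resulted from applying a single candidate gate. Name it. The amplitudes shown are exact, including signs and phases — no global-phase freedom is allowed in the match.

It was Y(d) that produced the state shown. Key observation: steps 3-4 multiply out to the identity, so the circuit reduces to the remaining gates.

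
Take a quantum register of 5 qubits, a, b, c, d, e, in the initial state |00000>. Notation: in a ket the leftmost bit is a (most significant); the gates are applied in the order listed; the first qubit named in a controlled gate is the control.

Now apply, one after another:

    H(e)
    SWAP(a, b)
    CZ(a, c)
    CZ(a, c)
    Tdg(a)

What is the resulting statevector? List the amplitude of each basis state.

After the circuit, the state carries amplitude sqrt(2)/2 on |00000>, sqrt(2)/2 on |00001>, and 0 on every other basis state.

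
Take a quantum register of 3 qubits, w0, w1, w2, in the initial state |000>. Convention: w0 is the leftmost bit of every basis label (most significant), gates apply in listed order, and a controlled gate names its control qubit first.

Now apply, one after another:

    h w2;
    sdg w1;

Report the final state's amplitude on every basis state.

The final amplitudes are sqrt(2)/2 on |000>, sqrt(2)/2 on |001>, and 0 on every other basis state.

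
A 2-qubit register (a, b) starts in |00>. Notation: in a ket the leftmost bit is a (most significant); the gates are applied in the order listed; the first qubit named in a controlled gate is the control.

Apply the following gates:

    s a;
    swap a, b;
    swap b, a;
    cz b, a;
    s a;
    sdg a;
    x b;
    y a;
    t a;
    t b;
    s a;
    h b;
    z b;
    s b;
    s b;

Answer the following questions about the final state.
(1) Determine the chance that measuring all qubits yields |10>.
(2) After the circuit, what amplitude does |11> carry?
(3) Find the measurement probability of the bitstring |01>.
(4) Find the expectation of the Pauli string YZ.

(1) The probability of measuring |10> is 1/2.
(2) |11> carries amplitude sqrt(2)*I/2 in the final state.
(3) A full measurement returns |01> with probability 0.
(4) In the final state, YZ has expectation 0.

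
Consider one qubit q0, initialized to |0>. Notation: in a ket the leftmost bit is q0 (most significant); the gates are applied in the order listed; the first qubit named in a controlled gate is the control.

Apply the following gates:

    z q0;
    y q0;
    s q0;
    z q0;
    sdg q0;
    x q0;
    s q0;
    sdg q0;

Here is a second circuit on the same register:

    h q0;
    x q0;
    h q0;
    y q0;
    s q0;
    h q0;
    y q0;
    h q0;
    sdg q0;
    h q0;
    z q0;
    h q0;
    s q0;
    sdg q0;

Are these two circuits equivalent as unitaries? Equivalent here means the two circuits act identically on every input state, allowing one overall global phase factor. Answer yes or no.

No, they are not equivalent — no single phase factor reconciles the two unitaries.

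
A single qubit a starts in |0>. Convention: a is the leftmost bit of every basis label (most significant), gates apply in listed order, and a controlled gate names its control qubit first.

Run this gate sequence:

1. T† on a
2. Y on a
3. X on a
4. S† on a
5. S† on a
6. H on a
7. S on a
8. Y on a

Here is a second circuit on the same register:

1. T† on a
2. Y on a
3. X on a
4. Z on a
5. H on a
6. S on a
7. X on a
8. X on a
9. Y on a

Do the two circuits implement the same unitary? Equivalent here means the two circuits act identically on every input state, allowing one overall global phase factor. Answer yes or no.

Yes: on every input state the two circuits agree up to one overall phase factor.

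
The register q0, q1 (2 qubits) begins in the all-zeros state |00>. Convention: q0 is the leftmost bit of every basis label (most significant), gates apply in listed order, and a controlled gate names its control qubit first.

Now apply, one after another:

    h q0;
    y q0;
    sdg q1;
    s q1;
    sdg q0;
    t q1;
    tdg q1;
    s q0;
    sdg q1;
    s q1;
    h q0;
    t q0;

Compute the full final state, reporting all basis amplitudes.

After the circuit, the state carries amplitude -exp(3*I*pi/4) on |10>, and 0 on every other basis state. Key observation: steps 3-10 multiply out to the identity, so the circuit reduces to the remaining gates.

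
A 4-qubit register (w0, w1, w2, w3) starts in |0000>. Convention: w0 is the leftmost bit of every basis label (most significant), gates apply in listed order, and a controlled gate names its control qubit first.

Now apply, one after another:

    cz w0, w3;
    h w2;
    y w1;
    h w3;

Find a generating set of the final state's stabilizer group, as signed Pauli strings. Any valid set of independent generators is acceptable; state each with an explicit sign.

The final state is stabilized by the group generated by +IIXI, +IIIX, +ZIII, -IZII; other independent generating sets are equally valid.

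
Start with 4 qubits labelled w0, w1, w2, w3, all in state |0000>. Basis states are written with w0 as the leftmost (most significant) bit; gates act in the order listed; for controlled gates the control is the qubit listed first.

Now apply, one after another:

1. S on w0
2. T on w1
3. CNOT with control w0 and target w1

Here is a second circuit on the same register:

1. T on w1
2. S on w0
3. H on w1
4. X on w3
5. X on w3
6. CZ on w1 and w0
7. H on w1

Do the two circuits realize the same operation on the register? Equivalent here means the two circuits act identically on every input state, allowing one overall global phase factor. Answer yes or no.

Yes, they are equivalent — the unitaries differ by at most a global phase.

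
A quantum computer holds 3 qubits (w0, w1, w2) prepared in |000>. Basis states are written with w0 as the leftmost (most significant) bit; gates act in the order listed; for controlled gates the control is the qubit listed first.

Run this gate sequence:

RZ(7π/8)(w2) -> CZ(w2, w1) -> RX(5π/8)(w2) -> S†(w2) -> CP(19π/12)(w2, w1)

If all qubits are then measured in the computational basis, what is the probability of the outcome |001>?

A full measurement returns |001> with probability sin(5*pi/16)**2.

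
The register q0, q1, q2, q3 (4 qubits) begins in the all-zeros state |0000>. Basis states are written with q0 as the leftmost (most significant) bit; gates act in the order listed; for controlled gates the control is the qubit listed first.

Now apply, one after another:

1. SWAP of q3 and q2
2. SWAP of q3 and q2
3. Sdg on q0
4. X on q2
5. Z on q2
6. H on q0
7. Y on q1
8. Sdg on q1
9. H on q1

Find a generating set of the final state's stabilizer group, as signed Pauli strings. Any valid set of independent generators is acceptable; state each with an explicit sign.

The final state is stabilized by the group generated by +XIII, -IXII, -IIZI, +IIIZ; other independent generating sets are equally valid. Key observation: steps 1-2 multiply out to the identity, so the circuit reduces to the remaining gates.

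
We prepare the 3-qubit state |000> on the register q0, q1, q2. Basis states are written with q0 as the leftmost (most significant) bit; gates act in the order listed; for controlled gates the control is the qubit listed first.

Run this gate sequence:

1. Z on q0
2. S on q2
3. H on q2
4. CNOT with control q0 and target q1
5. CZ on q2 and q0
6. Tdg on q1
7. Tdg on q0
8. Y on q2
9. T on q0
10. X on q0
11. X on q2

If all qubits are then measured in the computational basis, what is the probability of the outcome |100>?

A full measurement returns |100> with probability 1/2.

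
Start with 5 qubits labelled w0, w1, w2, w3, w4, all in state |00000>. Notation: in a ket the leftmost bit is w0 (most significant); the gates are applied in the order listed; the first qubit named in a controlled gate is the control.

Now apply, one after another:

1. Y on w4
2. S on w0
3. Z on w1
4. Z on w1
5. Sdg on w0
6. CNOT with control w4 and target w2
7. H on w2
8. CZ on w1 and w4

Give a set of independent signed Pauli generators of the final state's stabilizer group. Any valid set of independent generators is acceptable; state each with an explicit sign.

The stabilizer group can be generated by -IIXII, +ZIIII, +IZIII, +IIIZI, -IIIIZ, among other valid generating sets. Key observation: the block from step 2 through step 5 cancels to the identity and can be dropped.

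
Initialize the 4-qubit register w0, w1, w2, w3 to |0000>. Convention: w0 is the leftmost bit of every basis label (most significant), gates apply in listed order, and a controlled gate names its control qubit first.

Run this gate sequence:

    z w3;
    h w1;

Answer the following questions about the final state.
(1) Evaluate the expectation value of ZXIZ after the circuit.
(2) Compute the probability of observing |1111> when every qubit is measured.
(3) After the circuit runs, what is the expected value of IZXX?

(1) In the final state, ZXIZ has expectation 1.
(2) A full measurement returns |1111> with probability 0.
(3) In the final state, IZXX has expectation 0.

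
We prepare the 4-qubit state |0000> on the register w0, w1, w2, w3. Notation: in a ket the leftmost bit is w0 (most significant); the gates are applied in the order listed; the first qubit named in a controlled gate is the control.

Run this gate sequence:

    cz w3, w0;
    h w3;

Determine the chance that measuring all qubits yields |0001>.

Outcome |0001> occurs with probability 1/2.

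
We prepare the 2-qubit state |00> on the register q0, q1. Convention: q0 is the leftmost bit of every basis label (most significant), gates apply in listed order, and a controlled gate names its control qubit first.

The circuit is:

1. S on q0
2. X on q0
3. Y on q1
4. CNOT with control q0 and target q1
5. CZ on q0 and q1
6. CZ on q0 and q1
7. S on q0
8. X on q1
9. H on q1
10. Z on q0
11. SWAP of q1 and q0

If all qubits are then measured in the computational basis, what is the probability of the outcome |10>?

The probability of measuring |10> is 0. Key observation: steps 5-6 multiply out to the identity, so the circuit reduces to the remaining gates.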